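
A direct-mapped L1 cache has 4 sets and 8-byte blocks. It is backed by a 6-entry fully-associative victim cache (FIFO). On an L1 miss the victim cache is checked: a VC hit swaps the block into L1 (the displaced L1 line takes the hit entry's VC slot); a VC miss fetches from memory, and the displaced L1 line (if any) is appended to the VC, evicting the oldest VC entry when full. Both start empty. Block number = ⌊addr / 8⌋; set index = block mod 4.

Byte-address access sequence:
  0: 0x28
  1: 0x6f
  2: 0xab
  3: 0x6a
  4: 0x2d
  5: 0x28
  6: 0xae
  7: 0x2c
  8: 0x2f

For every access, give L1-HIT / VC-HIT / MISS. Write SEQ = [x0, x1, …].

SEQ = [MISS, MISS, MISS, VC-HIT, VC-HIT, L1-HIT, VC-HIT, VC-HIT, L1-HIT]

#0 0x28→b5/s1 MISS; vc=[]
#1 0x6f→b13/s1 MISS; vc=[5]
#2 0xab→b21/s1 MISS; vc=[5,13]
#3 0x6a→b13/s1 VC-HIT; vc=[5,21]
#4 0x2d→b5/s1 VC-HIT; vc=[13,21]
#5 0x28→b5/s1 L1-HIT; vc=[13,21]
#6 0xae→b21/s1 VC-HIT; vc=[13,5]
#7 0x2c→b5/s1 VC-HIT; vc=[13,21]
#8 0x2f→b5/s1 L1-HIT; vc=[13,21]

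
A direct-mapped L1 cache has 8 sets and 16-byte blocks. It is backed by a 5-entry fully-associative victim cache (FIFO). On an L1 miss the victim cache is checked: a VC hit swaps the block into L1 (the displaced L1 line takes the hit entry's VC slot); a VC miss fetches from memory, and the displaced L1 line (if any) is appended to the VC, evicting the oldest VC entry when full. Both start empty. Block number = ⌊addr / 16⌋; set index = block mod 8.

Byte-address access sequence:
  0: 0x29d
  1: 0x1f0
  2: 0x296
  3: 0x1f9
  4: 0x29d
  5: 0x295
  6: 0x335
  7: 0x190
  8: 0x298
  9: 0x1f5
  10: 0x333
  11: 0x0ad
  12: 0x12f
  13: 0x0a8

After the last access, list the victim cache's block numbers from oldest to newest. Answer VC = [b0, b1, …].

#0 0x29d→b41/s1 MISS; vc=[]
#1 0x1f0→b31/s7 MISS; vc=[]
#2 0x296→b41/s1 L1-HIT; vc=[]
#3 0x1f9→b31/s7 L1-HIT; vc=[]
#4 0x29d→b41/s1 L1-HIT; vc=[]
#5 0x295→b41/s1 L1-HIT; vc=[]
#6 0x335→b51/s3 MISS; vc=[]
#7 0x190→b25/s1 MISS; vc=[41]
#8 0x298→b41/s1 VC-HIT; vc=[25]
#9 0x1f5→b31/s7 L1-HIT; vc=[25]
#10 0x333→b51/s3 L1-HIT; vc=[25]
#11 0xad→b10/s2 MISS; vc=[25]
#12 0x12f→b18/s2 MISS; vc=[25,10]
#13 0xa8→b10/s2 VC-HIT; vc=[25,18]

VC = [25, 18]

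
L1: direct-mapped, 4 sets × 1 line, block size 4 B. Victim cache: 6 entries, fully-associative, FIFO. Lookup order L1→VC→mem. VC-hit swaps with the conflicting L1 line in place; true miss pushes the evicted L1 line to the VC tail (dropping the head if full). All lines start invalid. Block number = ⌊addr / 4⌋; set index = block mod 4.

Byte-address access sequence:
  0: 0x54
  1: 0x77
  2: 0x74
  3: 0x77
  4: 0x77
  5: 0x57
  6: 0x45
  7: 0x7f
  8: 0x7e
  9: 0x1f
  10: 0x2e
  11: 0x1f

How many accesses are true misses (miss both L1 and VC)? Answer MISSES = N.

MISSES = 6

  [0] addr=0x54 blk=21 s=1: MISS | VC []
  [1] addr=0x77 blk=29 s=1: MISS | VC [21]
  [2] addr=0x74 blk=29 s=1: L1-HIT | VC [21]
  [3] addr=0x77 blk=29 s=1: L1-HIT | VC [21]
  [4] addr=0x77 blk=29 s=1: L1-HIT | VC [21]
  [5] addr=0x57 blk=21 s=1: VC-HIT | VC [29]
  [6] addr=0x45 blk=17 s=1: MISS | VC [29, 21]
  [7] addr=0x7f blk=31 s=3: MISS | VC [29, 21]
  [8] addr=0x7e blk=31 s=3: L1-HIT | VC [29, 21]
  [9] addr=0x1f blk=7 s=3: MISS | VC [29, 21, 31]
  [10] addr=0x2e blk=11 s=3: MISS | VC [29, 21, 31, 7]
  [11] addr=0x1f blk=7 s=3: VC-HIT | VC [29, 21, 31, 11]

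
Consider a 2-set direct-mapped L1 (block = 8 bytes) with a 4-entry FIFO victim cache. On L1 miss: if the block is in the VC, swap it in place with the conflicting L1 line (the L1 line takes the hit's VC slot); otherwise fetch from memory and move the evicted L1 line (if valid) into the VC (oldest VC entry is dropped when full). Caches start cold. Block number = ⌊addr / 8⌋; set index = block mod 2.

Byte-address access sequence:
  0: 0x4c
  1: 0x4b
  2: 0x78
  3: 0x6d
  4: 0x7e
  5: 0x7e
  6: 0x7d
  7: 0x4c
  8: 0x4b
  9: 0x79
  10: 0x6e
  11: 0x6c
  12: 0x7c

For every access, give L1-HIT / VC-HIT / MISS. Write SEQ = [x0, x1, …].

SEQ = [MISS, L1-HIT, MISS, MISS, VC-HIT, L1-HIT, L1-HIT, VC-HIT, L1-HIT, VC-HIT, VC-HIT, L1-HIT, VC-HIT]

0: 0x4c (blk 9, set 1) → MISS  vc=[]
1: 0x4b (blk 9, set 1) → L1-HIT  vc=[]
2: 0x78 (blk 15, set 1) → MISS  vc=[9]
3: 0x6d (blk 13, set 1) → MISS  vc=[9, 15]
4: 0x7e (blk 15, set 1) → VC-HIT  vc=[9, 13]
5: 0x7e (blk 15, set 1) → L1-HIT  vc=[9, 13]
6: 0x7d (blk 15, set 1) → L1-HIT  vc=[9, 13]
7: 0x4c (blk 9, set 1) → VC-HIT  vc=[15, 13]
8: 0x4b (blk 9, set 1) → L1-HIT  vc=[15, 13]
9: 0x79 (blk 15, set 1) → VC-HIT  vc=[9, 13]
10: 0x6e (blk 13, set 1) → VC-HIT  vc=[9, 15]
11: 0x6c (blk 13, set 1) → L1-HIT  vc=[9, 15]
12: 0x7c (blk 15, set 1) → VC-HIT  vc=[9, 13]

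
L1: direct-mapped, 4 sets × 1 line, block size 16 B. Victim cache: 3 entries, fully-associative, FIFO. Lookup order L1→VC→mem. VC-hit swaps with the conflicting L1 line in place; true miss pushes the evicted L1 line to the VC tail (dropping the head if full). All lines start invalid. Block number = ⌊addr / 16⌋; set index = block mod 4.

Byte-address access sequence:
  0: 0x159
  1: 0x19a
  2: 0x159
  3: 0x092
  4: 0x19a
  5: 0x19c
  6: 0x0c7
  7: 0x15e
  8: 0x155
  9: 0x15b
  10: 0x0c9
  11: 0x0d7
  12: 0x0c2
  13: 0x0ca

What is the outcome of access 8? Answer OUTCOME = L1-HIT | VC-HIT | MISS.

0: 0x159 (blk 21, set 1) → MISS  vc=[]
1: 0x19a (blk 25, set 1) → MISS  vc=[21]
2: 0x159 (blk 21, set 1) → VC-HIT  vc=[25]
3: 0x92 (blk 9, set 1) → MISS  vc=[25, 21]
4: 0x19a (blk 25, set 1) → VC-HIT  vc=[9, 21]
5: 0x19c (blk 25, set 1) → L1-HIT  vc=[9, 21]
6: 0xc7 (blk 12, set 0) → MISS  vc=[9, 21]
7: 0x15e (blk 21, set 1) → VC-HIT  vc=[9, 25]
8: 0x155 (blk 21, set 1) → L1-HIT  vc=[9, 25]
9: 0x15b (blk 21, set 1) → L1-HIT  vc=[9, 25]
10: 0xc9 (blk 12, set 0) → L1-HIT  vc=[9, 25]
11: 0xd7 (blk 13, set 1) → MISS  vc=[9, 25, 21]
12: 0xc2 (blk 12, set 0) → L1-HIT  vc=[9, 25, 21]
13: 0xca (blk 12, set 0) → L1-HIT  vc=[9, 25, 21]

OUTCOME = L1-HIT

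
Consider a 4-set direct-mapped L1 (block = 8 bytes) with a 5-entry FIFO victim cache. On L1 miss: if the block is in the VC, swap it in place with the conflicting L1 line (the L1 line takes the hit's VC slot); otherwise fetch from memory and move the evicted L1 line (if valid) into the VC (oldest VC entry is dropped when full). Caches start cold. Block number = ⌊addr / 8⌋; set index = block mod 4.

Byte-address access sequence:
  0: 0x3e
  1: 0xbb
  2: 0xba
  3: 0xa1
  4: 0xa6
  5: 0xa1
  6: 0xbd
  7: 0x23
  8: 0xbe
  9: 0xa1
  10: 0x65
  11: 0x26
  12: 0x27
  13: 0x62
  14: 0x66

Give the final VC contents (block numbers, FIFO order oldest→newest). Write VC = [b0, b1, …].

VC = [7, 4, 20]

0: 0x3e (blk 7, set 3) → MISS  vc=[]
1: 0xbb (blk 23, set 3) → MISS  vc=[7]
2: 0xba (blk 23, set 3) → L1-HIT  vc=[7]
3: 0xa1 (blk 20, set 0) → MISS  vc=[7]
4: 0xa6 (blk 20, set 0) → L1-HIT  vc=[7]
5: 0xa1 (blk 20, set 0) → L1-HIT  vc=[7]
6: 0xbd (blk 23, set 3) → L1-HIT  vc=[7]
7: 0x23 (blk 4, set 0) → MISS  vc=[7, 20]
8: 0xbe (blk 23, set 3) → L1-HIT  vc=[7, 20]
9: 0xa1 (blk 20, set 0) → VC-HIT  vc=[7, 4]
10: 0x65 (blk 12, set 0) → MISS  vc=[7, 4, 20]
11: 0x26 (blk 4, set 0) → VC-HIT  vc=[7, 12, 20]
12: 0x27 (blk 4, set 0) → L1-HIT  vc=[7, 12, 20]
13: 0x62 (blk 12, set 0) → VC-HIT  vc=[7, 4, 20]
14: 0x66 (blk 12, set 0) → L1-HIT  vc=[7, 4, 20]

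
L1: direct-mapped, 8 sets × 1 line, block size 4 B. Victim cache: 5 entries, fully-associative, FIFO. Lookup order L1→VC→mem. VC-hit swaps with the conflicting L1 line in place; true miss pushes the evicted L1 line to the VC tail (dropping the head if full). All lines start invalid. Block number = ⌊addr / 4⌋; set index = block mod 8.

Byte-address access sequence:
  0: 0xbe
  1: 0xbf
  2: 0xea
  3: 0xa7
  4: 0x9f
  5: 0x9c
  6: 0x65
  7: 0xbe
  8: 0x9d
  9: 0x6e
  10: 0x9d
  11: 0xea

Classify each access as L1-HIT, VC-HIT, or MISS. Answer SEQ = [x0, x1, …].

SEQ = [MISS, L1-HIT, MISS, MISS, MISS, L1-HIT, MISS, VC-HIT, VC-HIT, MISS, L1-HIT, L1-HIT]

  [0] addr=0xbe blk=47 s=7: MISS | VC []
  [1] addr=0xbf blk=47 s=7: L1-HIT | VC []
  [2] addr=0xea blk=58 s=2: MISS | VC []
  [3] addr=0xa7 blk=41 s=1: MISS | VC []
  [4] addr=0x9f blk=39 s=7: MISS | VC [47]
  [5] addr=0x9c blk=39 s=7: L1-HIT | VC [47]
  [6] addr=0x65 blk=25 s=1: MISS | VC [47, 41]
  [7] addr=0xbe blk=47 s=7: VC-HIT | VC [39, 41]
  [8] addr=0x9d blk=39 s=7: VC-HIT | VC [47, 41]
  [9] addr=0x6e blk=27 s=3: MISS | VC [47, 41]
  [10] addr=0x9d blk=39 s=7: L1-HIT | VC [47, 41]
  [11] addr=0xea blk=58 s=2: L1-HIT | VC [47, 41]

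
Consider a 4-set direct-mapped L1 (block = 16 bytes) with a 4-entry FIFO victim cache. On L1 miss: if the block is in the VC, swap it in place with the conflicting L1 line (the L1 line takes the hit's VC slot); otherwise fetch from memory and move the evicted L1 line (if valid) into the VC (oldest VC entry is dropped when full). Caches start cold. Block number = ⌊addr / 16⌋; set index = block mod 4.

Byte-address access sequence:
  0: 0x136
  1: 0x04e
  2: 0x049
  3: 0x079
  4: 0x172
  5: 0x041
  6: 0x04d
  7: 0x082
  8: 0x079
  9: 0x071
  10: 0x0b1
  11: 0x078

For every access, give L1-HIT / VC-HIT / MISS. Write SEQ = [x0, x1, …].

SEQ = [MISS, MISS, L1-HIT, MISS, MISS, L1-HIT, L1-HIT, MISS, VC-HIT, L1-HIT, MISS, VC-HIT]

  [0] addr=0x136 blk=19 s=3: MISS | VC []
  [1] addr=0x4e blk=4 s=0: MISS | VC []
  [2] addr=0x49 blk=4 s=0: L1-HIT | VC []
  [3] addr=0x79 blk=7 s=3: MISS | VC [19]
  [4] addr=0x172 blk=23 s=3: MISS | VC [19, 7]
  [5] addr=0x41 blk=4 s=0: L1-HIT | VC [19, 7]
  [6] addr=0x4d blk=4 s=0: L1-HIT | VC [19, 7]
  [7] addr=0x82 blk=8 s=0: MISS | VC [19, 7, 4]
  [8] addr=0x79 blk=7 s=3: VC-HIT | VC [19, 23, 4]
  [9] addr=0x71 blk=7 s=3: L1-HIT | VC [19, 23, 4]
  [10] addr=0xb1 blk=11 s=3: MISS | VC [19, 23, 4, 7]
  [11] addr=0x78 blk=7 s=3: VC-HIT | VC [19, 23, 4, 11]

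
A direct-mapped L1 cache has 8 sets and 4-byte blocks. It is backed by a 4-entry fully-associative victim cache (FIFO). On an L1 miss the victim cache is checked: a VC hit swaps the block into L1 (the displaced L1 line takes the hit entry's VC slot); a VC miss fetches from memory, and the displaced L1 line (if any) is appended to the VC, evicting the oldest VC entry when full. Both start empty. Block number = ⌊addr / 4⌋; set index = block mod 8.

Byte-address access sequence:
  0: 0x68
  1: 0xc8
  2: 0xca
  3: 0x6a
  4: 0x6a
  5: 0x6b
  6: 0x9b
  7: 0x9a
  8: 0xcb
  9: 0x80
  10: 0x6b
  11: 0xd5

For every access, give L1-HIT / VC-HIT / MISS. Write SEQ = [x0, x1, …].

SEQ = [MISS, MISS, L1-HIT, VC-HIT, L1-HIT, L1-HIT, MISS, L1-HIT, VC-HIT, MISS, VC-HIT, MISS]

0: 0x68 (blk 26, set 2) → MISS  vc=[]
1: 0xc8 (blk 50, set 2) → MISS  vc=[26]
2: 0xca (blk 50, set 2) → L1-HIT  vc=[26]
3: 0x6a (blk 26, set 2) → VC-HIT  vc=[50]
4: 0x6a (blk 26, set 2) → L1-HIT  vc=[50]
5: 0x6b (blk 26, set 2) → L1-HIT  vc=[50]
6: 0x9b (blk 38, set 6) → MISS  vc=[50]
7: 0x9a (blk 38, set 6) → L1-HIT  vc=[50]
8: 0xcb (blk 50, set 2) → VC-HIT  vc=[26]
9: 0x80 (blk 32, set 0) → MISS  vc=[26]
10: 0x6b (blk 26, set 2) → VC-HIT  vc=[50]
11: 0xd5 (blk 53, set 5) → MISS  vc=[50]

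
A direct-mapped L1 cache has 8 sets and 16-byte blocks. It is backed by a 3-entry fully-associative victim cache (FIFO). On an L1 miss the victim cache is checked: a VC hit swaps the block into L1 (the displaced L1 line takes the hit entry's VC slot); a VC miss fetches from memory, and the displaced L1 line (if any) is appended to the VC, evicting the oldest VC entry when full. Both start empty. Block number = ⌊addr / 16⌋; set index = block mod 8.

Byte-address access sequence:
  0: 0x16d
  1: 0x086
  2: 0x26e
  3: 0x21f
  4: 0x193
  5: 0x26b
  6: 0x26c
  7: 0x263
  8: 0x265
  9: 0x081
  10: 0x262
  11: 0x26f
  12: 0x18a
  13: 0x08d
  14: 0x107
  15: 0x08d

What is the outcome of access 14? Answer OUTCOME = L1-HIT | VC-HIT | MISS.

#0 0x16d→b22/s6 MISS; vc=[]
#1 0x86→b8/s0 MISS; vc=[]
#2 0x26e→b38/s6 MISS; vc=[22]
#3 0x21f→b33/s1 MISS; vc=[22]
#4 0x193→b25/s1 MISS; vc=[22,33]
#5 0x26b→b38/s6 L1-HIT; vc=[22,33]
#6 0x26c→b38/s6 L1-HIT; vc=[22,33]
#7 0x263→b38/s6 L1-HIT; vc=[22,33]
#8 0x265→b38/s6 L1-HIT; vc=[22,33]
#9 0x81→b8/s0 L1-HIT; vc=[22,33]
#10 0x262→b38/s6 L1-HIT; vc=[22,33]
#11 0x26f→b38/s6 L1-HIT; vc=[22,33]
#12 0x18a→b24/s0 MISS; vc=[22,33,8]
#13 0x8d→b8/s0 VC-HIT; vc=[22,33,24]
#14 0x107→b16/s0 MISS; vc=[33,24,8]
#15 0x8d→b8/s0 VC-HIT; vc=[33,24,16]

OUTCOME = MISS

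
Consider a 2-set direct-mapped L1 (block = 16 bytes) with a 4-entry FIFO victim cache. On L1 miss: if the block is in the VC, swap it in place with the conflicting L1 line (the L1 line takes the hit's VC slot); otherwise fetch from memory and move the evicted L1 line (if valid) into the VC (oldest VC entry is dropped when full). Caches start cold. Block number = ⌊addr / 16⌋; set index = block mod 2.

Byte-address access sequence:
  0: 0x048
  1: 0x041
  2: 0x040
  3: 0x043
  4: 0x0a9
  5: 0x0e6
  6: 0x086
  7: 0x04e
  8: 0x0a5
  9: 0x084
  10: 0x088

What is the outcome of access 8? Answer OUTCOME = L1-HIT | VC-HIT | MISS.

  [0] addr=0x48 blk=4 s=0: MISS | VC []
  [1] addr=0x41 blk=4 s=0: L1-HIT | VC []
  [2] addr=0x40 blk=4 s=0: L1-HIT | VC []
  [3] addr=0x43 blk=4 s=0: L1-HIT | VC []
  [4] addr=0xa9 blk=10 s=0: MISS | VC [4]
  [5] addr=0xe6 blk=14 s=0: MISS | VC [4, 10]
  [6] addr=0x86 blk=8 s=0: MISS | VC [4, 10, 14]
  [7] addr=0x4e blk=4 s=0: VC-HIT | VC [8, 10, 14]
  [8] addr=0xa5 blk=10 s=0: VC-HIT | VC [8, 4, 14]
  [9] addr=0x84 blk=8 s=0: VC-HIT | VC [10, 4, 14]
  [10] addr=0x88 blk=8 s=0: L1-HIT | VC [10, 4, 14]

OUTCOME = VC-HIT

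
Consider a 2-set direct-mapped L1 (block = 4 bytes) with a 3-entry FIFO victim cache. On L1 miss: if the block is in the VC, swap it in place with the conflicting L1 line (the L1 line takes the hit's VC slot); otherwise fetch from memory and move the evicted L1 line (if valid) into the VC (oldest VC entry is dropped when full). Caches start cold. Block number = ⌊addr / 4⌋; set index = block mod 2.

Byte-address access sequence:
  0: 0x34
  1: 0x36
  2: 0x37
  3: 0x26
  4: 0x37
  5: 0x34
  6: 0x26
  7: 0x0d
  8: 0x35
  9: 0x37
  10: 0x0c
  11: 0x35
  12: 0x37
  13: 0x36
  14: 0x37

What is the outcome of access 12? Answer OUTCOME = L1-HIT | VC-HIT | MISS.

#0 0x34→b13/s1 MISS; vc=[]
#1 0x36→b13/s1 L1-HIT; vc=[]
#2 0x37→b13/s1 L1-HIT; vc=[]
#3 0x26→b9/s1 MISS; vc=[13]
#4 0x37→b13/s1 VC-HIT; vc=[9]
#5 0x34→b13/s1 L1-HIT; vc=[9]
#6 0x26→b9/s1 VC-HIT; vc=[13]
#7 0xd→b3/s1 MISS; vc=[13,9]
#8 0x35→b13/s1 VC-HIT; vc=[3,9]
#9 0x37→b13/s1 L1-HIT; vc=[3,9]
#10 0xc→b3/s1 VC-HIT; vc=[13,9]
#11 0x35→b13/s1 VC-HIT; vc=[3,9]
#12 0x37→b13/s1 L1-HIT; vc=[3,9]
#13 0x36→b13/s1 L1-HIT; vc=[3,9]
#14 0x37→b13/s1 L1-HIT; vc=[3,9]

OUTCOME = L1-HIT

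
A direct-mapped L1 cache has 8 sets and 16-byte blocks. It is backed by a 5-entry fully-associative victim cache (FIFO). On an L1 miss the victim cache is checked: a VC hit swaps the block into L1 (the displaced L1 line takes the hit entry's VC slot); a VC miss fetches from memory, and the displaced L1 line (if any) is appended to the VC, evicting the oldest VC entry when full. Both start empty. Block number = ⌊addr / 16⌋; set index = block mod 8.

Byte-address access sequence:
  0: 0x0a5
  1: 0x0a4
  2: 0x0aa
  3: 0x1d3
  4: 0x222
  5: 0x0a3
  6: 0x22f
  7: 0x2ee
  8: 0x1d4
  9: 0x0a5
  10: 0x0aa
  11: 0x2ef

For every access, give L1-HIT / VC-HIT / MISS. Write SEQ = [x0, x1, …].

SEQ = [MISS, L1-HIT, L1-HIT, MISS, MISS, VC-HIT, VC-HIT, MISS, L1-HIT, VC-HIT, L1-HIT, L1-HIT]

#0 0xa5→b10/s2 MISS; vc=[]
#1 0xa4→b10/s2 L1-HIT; vc=[]
#2 0xaa→b10/s2 L1-HIT; vc=[]
#3 0x1d3→b29/s5 MISS; vc=[]
#4 0x222→b34/s2 MISS; vc=[10]
#5 0xa3→b10/s2 VC-HIT; vc=[34]
#6 0x22f→b34/s2 VC-HIT; vc=[10]
#7 0x2ee→b46/s6 MISS; vc=[10]
#8 0x1d4→b29/s5 L1-HIT; vc=[10]
#9 0xa5→b10/s2 VC-HIT; vc=[34]
#10 0xaa→b10/s2 L1-HIT; vc=[34]
#11 0x2ef→b46/s6 L1-HIT; vc=[34]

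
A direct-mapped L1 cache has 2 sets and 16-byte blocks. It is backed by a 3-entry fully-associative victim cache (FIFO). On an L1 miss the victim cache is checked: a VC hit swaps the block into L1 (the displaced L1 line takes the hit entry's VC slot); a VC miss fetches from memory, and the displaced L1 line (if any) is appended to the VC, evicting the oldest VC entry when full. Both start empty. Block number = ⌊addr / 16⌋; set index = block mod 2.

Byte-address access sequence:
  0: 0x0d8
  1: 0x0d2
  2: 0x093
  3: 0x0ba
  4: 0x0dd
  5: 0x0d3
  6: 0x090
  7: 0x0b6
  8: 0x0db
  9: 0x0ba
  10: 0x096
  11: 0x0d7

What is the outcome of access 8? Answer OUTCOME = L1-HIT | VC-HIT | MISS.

0: 0xd8 (blk 13, set 1) → MISS  vc=[]
1: 0xd2 (blk 13, set 1) → L1-HIT  vc=[]
2: 0x93 (blk 9, set 1) → MISS  vc=[13]
3: 0xba (blk 11, set 1) → MISS  vc=[13, 9]
4: 0xdd (blk 13, set 1) → VC-HIT  vc=[11, 9]
5: 0xd3 (blk 13, set 1) → L1-HIT  vc=[11, 9]
6: 0x90 (blk 9, set 1) → VC-HIT  vc=[11, 13]
7: 0xb6 (blk 11, set 1) → VC-HIT  vc=[9, 13]
8: 0xdb (blk 13, set 1) → VC-HIT  vc=[9, 11]
9: 0xba (blk 11, set 1) → VC-HIT  vc=[9, 13]
10: 0x96 (blk 9, set 1) → VC-HIT  vc=[11, 13]
11: 0xd7 (blk 13, set 1) → VC-HIT  vc=[11, 9]

OUTCOME = VC-HIT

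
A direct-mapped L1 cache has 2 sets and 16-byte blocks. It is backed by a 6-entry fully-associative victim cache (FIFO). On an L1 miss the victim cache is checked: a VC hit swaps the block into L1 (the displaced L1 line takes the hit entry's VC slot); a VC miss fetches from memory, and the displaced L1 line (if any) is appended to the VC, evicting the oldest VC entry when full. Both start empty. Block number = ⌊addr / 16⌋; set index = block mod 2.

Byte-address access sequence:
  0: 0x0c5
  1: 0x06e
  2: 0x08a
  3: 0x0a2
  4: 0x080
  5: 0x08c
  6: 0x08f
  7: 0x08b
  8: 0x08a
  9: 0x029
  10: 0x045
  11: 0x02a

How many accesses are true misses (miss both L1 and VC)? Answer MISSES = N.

MISSES = 6

  [0] addr=0xc5 blk=12 s=0: MISS | VC []
  [1] addr=0x6e blk=6 s=0: MISS | VC [12]
  [2] addr=0x8a blk=8 s=0: MISS | VC [12, 6]
  [3] addr=0xa2 blk=10 s=0: MISS | VC [12, 6, 8]
  [4] addr=0x80 blk=8 s=0: VC-HIT | VC [12, 6, 10]
  [5] addr=0x8c blk=8 s=0: L1-HIT | VC [12, 6, 10]
  [6] addr=0x8f blk=8 s=0: L1-HIT | VC [12, 6, 10]
  [7] addr=0x8b blk=8 s=0: L1-HIT | VC [12, 6, 10]
  [8] addr=0x8a blk=8 s=0: L1-HIT | VC [12, 6, 10]
  [9] addr=0x29 blk=2 s=0: MISS | VC [12, 6, 10, 8]
  [10] addr=0x45 blk=4 s=0: MISS | VC [12, 6, 10, 8, 2]
  [11] addr=0x2a blk=2 s=0: VC-HIT | VC [12, 6, 10, 8, 4]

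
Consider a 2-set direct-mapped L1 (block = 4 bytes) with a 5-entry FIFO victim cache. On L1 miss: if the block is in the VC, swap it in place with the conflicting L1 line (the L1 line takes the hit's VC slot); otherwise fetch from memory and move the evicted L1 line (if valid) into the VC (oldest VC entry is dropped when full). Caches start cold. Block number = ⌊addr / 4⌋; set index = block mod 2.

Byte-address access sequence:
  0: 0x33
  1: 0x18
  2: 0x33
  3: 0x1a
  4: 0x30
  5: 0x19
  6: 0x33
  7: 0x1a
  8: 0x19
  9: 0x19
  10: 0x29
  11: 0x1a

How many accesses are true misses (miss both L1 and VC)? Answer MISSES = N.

MISSES = 3

#0 0x33→b12/s0 MISS; vc=[]
#1 0x18→b6/s0 MISS; vc=[12]
#2 0x33→b12/s0 VC-HIT; vc=[6]
#3 0x1a→b6/s0 VC-HIT; vc=[12]
#4 0x30→b12/s0 VC-HIT; vc=[6]
#5 0x19→b6/s0 VC-HIT; vc=[12]
#6 0x33→b12/s0 VC-HIT; vc=[6]
#7 0x1a→b6/s0 VC-HIT; vc=[12]
#8 0x19→b6/s0 L1-HIT; vc=[12]
#9 0x19→b6/s0 L1-HIT; vc=[12]
#10 0x29→b10/s0 MISS; vc=[12,6]
#11 0x1a→b6/s0 VC-HIT; vc=[12,10]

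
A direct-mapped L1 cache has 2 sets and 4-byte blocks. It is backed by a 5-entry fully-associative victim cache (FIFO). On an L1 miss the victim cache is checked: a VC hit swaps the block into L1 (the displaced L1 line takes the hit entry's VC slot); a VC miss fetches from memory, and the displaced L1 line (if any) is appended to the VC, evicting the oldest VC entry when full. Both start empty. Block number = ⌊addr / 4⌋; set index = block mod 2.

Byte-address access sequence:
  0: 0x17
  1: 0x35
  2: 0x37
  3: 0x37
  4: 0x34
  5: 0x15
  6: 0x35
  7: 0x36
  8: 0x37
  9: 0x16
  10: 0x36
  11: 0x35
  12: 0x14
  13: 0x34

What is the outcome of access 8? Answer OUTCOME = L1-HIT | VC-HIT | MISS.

#0 0x17→b5/s1 MISS; vc=[]
#1 0x35→b13/s1 MISS; vc=[5]
#2 0x37→b13/s1 L1-HIT; vc=[5]
#3 0x37→b13/s1 L1-HIT; vc=[5]
#4 0x34→b13/s1 L1-HIT; vc=[5]
#5 0x15→b5/s1 VC-HIT; vc=[13]
#6 0x35→b13/s1 VC-HIT; vc=[5]
#7 0x36→b13/s1 L1-HIT; vc=[5]
#8 0x37→b13/s1 L1-HIT; vc=[5]
#9 0x16→b5/s1 VC-HIT; vc=[13]
#10 0x36→b13/s1 VC-HIT; vc=[5]
#11 0x35→b13/s1 L1-HIT; vc=[5]
#12 0x14→b5/s1 VC-HIT; vc=[13]
#13 0x34→b13/s1 VC-HIT; vc=[5]

OUTCOME = L1-HIT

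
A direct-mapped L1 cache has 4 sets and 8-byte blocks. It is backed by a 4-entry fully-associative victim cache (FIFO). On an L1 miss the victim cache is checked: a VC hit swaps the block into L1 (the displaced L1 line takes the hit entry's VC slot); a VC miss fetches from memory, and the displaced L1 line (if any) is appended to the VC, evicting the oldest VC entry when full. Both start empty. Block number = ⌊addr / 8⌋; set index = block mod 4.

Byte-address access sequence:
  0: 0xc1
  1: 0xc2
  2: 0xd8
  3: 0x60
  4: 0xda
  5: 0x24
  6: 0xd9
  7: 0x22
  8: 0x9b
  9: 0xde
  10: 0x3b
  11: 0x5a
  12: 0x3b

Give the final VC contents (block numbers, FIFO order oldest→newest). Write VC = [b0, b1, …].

0: 0xc1 (blk 24, set 0) → MISS  vc=[]
1: 0xc2 (blk 24, set 0) → L1-HIT  vc=[]
2: 0xd8 (blk 27, set 3) → MISS  vc=[]
3: 0x60 (blk 12, set 0) → MISS  vc=[24]
4: 0xda (blk 27, set 3) → L1-HIT  vc=[24]
5: 0x24 (blk 4, set 0) → MISS  vc=[24, 12]
6: 0xd9 (blk 27, set 3) → L1-HIT  vc=[24, 12]
7: 0x22 (blk 4, set 0) → L1-HIT  vc=[24, 12]
8: 0x9b (blk 19, set 3) → MISS  vc=[24, 12, 27]
9: 0xde (blk 27, set 3) → VC-HIT  vc=[24, 12, 19]
10: 0x3b (blk 7, set 3) → MISS  vc=[24, 12, 19, 27]
11: 0x5a (blk 11, set 3) → MISS  vc=[12, 19, 27, 7]
12: 0x3b (blk 7, set 3) → VC-HIT  vc=[12, 19, 27, 11]

VC = [12, 19, 27, 11]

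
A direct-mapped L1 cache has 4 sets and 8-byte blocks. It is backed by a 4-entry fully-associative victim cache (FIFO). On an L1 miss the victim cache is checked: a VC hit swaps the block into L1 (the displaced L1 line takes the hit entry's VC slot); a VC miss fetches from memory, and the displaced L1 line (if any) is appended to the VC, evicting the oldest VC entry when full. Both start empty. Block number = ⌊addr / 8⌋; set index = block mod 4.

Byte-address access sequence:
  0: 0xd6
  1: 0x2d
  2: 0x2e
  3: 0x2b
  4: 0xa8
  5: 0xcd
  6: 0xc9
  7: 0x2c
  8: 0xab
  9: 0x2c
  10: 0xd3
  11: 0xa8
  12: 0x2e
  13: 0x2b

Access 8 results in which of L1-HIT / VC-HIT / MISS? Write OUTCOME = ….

OUTCOME = VC-HIT

0: 0xd6 (blk 26, set 2) → MISS  vc=[]
1: 0x2d (blk 5, set 1) → MISS  vc=[]
2: 0x2e (blk 5, set 1) → L1-HIT  vc=[]
3: 0x2b (blk 5, set 1) → L1-HIT  vc=[]
4: 0xa8 (blk 21, set 1) → MISS  vc=[5]
5: 0xcd (blk 25, set 1) → MISS  vc=[5, 21]
6: 0xc9 (blk 25, set 1) → L1-HIT  vc=[5, 21]
7: 0x2c (blk 5, set 1) → VC-HIT  vc=[25, 21]
8: 0xab (blk 21, set 1) → VC-HIT  vc=[25, 5]
9: 0x2c (blk 5, set 1) → VC-HIT  vc=[25, 21]
10: 0xd3 (blk 26, set 2) → L1-HIT  vc=[25, 21]
11: 0xa8 (blk 21, set 1) → VC-HIT  vc=[25, 5]
12: 0x2e (blk 5, set 1) → VC-HIT  vc=[25, 21]
13: 0x2b (blk 5, set 1) → L1-HIT  vc=[25, 21]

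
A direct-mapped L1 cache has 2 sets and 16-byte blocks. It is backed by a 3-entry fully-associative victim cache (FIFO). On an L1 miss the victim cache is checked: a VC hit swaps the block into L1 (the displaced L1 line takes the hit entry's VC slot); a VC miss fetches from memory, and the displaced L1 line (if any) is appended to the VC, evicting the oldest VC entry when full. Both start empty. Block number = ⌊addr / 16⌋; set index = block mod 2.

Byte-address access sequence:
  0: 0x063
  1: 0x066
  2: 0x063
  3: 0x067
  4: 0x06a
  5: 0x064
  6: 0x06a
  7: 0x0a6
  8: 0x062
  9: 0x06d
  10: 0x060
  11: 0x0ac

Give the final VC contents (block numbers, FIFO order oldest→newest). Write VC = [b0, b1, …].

#0 0x63→b6/s0 MISS; vc=[]
#1 0x66→b6/s0 L1-HIT; vc=[]
#2 0x63→b6/s0 L1-HIT; vc=[]
#3 0x67→b6/s0 L1-HIT; vc=[]
#4 0x6a→b6/s0 L1-HIT; vc=[]
#5 0x64→b6/s0 L1-HIT; vc=[]
#6 0x6a→b6/s0 L1-HIT; vc=[]
#7 0xa6→b10/s0 MISS; vc=[6]
#8 0x62→b6/s0 VC-HIT; vc=[10]
#9 0x6d→b6/s0 L1-HIT; vc=[10]
#10 0x60→b6/s0 L1-HIT; vc=[10]
#11 0xac→b10/s0 VC-HIT; vc=[6]

VC = [6]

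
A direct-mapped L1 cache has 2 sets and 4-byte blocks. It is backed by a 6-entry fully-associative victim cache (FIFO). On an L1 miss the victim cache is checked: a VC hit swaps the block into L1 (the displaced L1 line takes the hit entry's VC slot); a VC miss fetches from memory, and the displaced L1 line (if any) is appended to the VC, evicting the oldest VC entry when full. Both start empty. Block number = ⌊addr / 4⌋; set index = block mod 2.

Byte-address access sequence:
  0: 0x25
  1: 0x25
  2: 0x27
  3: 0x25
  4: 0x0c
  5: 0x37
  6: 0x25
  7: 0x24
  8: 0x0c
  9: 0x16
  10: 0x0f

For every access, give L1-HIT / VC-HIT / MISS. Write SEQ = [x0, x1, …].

SEQ = [MISS, L1-HIT, L1-HIT, L1-HIT, MISS, MISS, VC-HIT, L1-HIT, VC-HIT, MISS, VC-HIT]

0: 0x25 (blk 9, set 1) → MISS  vc=[]
1: 0x25 (blk 9, set 1) → L1-HIT  vc=[]
2: 0x27 (blk 9, set 1) → L1-HIT  vc=[]
3: 0x25 (blk 9, set 1) → L1-HIT  vc=[]
4: 0xc (blk 3, set 1) → MISS  vc=[9]
5: 0x37 (blk 13, set 1) → MISS  vc=[9, 3]
6: 0x25 (blk 9, set 1) → VC-HIT  vc=[13, 3]
7: 0x24 (blk 9, set 1) → L1-HIT  vc=[13, 3]
8: 0xc (blk 3, set 1) → VC-HIT  vc=[13, 9]
9: 0x16 (blk 5, set 1) → MISS  vc=[13, 9, 3]
10: 0xf (blk 3, set 1) → VC-HIT  vc=[13, 9, 5]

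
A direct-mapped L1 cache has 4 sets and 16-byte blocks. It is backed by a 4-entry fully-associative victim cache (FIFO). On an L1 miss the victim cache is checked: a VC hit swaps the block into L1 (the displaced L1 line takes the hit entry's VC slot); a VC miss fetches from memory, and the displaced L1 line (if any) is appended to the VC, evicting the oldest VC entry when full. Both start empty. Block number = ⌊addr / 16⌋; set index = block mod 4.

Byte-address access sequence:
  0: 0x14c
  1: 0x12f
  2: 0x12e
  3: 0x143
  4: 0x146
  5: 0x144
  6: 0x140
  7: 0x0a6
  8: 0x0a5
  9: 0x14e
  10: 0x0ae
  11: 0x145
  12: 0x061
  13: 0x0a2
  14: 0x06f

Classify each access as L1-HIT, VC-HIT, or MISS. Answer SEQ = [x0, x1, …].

SEQ = [MISS, MISS, L1-HIT, L1-HIT, L1-HIT, L1-HIT, L1-HIT, MISS, L1-HIT, L1-HIT, L1-HIT, L1-HIT, MISS, VC-HIT, VC-HIT]

#0 0x14c→b20/s0 MISS; vc=[]
#1 0x12f→b18/s2 MISS; vc=[]
#2 0x12e→b18/s2 L1-HIT; vc=[]
#3 0x143→b20/s0 L1-HIT; vc=[]
#4 0x146→b20/s0 L1-HIT; vc=[]
#5 0x144→b20/s0 L1-HIT; vc=[]
#6 0x140→b20/s0 L1-HIT; vc=[]
#7 0xa6→b10/s2 MISS; vc=[18]
#8 0xa5→b10/s2 L1-HIT; vc=[18]
#9 0x14e→b20/s0 L1-HIT; vc=[18]
#10 0xae→b10/s2 L1-HIT; vc=[18]
#11 0x145→b20/s0 L1-HIT; vc=[18]
#12 0x61→b6/s2 MISS; vc=[18,10]
#13 0xa2→b10/s2 VC-HIT; vc=[18,6]
#14 0x6f→b6/s2 VC-HIT; vc=[18,10]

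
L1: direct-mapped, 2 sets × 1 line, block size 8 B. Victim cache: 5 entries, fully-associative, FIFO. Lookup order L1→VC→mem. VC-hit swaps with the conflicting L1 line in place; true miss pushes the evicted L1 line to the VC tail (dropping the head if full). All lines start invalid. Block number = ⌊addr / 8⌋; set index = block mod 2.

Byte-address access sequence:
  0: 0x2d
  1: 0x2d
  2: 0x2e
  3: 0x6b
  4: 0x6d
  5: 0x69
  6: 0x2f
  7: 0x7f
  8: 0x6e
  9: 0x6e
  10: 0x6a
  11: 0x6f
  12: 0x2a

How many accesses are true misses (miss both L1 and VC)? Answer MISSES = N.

#0 0x2d→b5/s1 MISS; vc=[]
#1 0x2d→b5/s1 L1-HIT; vc=[]
#2 0x2e→b5/s1 L1-HIT; vc=[]
#3 0x6b→b13/s1 MISS; vc=[5]
#4 0x6d→b13/s1 L1-HIT; vc=[5]
#5 0x69→b13/s1 L1-HIT; vc=[5]
#6 0x2f→b5/s1 VC-HIT; vc=[13]
#7 0x7f→b15/s1 MISS; vc=[13,5]
#8 0x6e→b13/s1 VC-HIT; vc=[15,5]
#9 0x6e→b13/s1 L1-HIT; vc=[15,5]
#10 0x6a→b13/s1 L1-HIT; vc=[15,5]
#11 0x6f→b13/s1 L1-HIT; vc=[15,5]
#12 0x2a→b5/s1 VC-HIT; vc=[15,13]

MISSES = 3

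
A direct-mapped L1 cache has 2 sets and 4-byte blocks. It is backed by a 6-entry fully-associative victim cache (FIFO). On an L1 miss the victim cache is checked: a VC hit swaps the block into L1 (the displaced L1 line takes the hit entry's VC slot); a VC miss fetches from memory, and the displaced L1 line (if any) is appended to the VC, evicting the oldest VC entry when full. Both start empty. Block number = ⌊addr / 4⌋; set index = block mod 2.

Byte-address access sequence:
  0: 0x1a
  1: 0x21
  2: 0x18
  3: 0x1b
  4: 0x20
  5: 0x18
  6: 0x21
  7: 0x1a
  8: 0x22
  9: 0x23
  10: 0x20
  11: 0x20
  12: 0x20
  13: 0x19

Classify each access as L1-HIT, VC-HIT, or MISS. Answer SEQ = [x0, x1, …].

#0 0x1a→b6/s0 MISS; vc=[]
#1 0x21→b8/s0 MISS; vc=[6]
#2 0x18→b6/s0 VC-HIT; vc=[8]
#3 0x1b→b6/s0 L1-HIT; vc=[8]
#4 0x20→b8/s0 VC-HIT; vc=[6]
#5 0x18→b6/s0 VC-HIT; vc=[8]
#6 0x21→b8/s0 VC-HIT; vc=[6]
#7 0x1a→b6/s0 VC-HIT; vc=[8]
#8 0x22→b8/s0 VC-HIT; vc=[6]
#9 0x23→b8/s0 L1-HIT; vc=[6]
#10 0x20→b8/s0 L1-HIT; vc=[6]
#11 0x20→b8/s0 L1-HIT; vc=[6]
#12 0x20→b8/s0 L1-HIT; vc=[6]
#13 0x19→b6/s0 VC-HIT; vc=[8]

SEQ = [MISS, MISS, VC-HIT, L1-HIT, VC-HIT, VC-HIT, VC-HIT, VC-HIT, VC-HIT, L1-HIT, L1-HIT, L1-HIT, L1-HIT, VC-HIT]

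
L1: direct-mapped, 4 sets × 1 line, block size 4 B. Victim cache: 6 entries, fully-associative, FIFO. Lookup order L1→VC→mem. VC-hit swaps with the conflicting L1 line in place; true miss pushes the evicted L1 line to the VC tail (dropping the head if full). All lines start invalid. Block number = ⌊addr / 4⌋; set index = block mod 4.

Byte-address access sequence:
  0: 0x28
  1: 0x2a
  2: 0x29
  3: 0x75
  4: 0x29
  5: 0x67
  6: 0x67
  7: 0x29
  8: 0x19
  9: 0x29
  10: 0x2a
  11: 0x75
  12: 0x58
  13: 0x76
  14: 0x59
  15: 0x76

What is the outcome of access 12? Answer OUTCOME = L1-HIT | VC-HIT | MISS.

#0 0x28→b10/s2 MISS; vc=[]
#1 0x2a→b10/s2 L1-HIT; vc=[]
#2 0x29→b10/s2 L1-HIT; vc=[]
#3 0x75→b29/s1 MISS; vc=[]
#4 0x29→b10/s2 L1-HIT; vc=[]
#5 0x67→b25/s1 MISS; vc=[29]
#6 0x67→b25/s1 L1-HIT; vc=[29]
#7 0x29→b10/s2 L1-HIT; vc=[29]
#8 0x19→b6/s2 MISS; vc=[29,10]
#9 0x29→b10/s2 VC-HIT; vc=[29,6]
#10 0x2a→b10/s2 L1-HIT; vc=[29,6]
#11 0x75→b29/s1 VC-HIT; vc=[25,6]
#12 0x58→b22/s2 MISS; vc=[25,6,10]
#13 0x76→b29/s1 L1-HIT; vc=[25,6,10]
#14 0x59→b22/s2 L1-HIT; vc=[25,6,10]
#15 0x76→b29/s1 L1-HIT; vc=[25,6,10]

OUTCOME = MISS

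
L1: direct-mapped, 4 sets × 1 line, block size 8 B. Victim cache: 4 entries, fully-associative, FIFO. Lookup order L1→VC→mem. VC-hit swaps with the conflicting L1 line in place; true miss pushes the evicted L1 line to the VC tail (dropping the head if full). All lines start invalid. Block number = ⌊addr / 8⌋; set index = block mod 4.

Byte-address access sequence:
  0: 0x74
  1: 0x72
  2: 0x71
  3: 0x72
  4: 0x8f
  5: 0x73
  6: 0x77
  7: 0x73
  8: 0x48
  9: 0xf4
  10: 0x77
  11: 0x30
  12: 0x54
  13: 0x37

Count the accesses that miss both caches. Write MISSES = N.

MISSES = 6

0: 0x74 (blk 14, set 2) → MISS  vc=[]
1: 0x72 (blk 14, set 2) → L1-HIT  vc=[]
2: 0x71 (blk 14, set 2) → L1-HIT  vc=[]
3: 0x72 (blk 14, set 2) → L1-HIT  vc=[]
4: 0x8f (blk 17, set 1) → MISS  vc=[]
5: 0x73 (blk 14, set 2) → L1-HIT  vc=[]
6: 0x77 (blk 14, set 2) → L1-HIT  vc=[]
7: 0x73 (blk 14, set 2) → L1-HIT  vc=[]
8: 0x48 (blk 9, set 1) → MISS  vc=[17]
9: 0xf4 (blk 30, set 2) → MISS  vc=[17, 14]
10: 0x77 (blk 14, set 2) → VC-HIT  vc=[17, 30]
11: 0x30 (blk 6, set 2) → MISS  vc=[17, 30, 14]
12: 0x54 (blk 10, set 2) → MISS  vc=[17, 30, 14, 6]
13: 0x37 (blk 6, set 2) → VC-HIT  vc=[17, 30, 14, 10]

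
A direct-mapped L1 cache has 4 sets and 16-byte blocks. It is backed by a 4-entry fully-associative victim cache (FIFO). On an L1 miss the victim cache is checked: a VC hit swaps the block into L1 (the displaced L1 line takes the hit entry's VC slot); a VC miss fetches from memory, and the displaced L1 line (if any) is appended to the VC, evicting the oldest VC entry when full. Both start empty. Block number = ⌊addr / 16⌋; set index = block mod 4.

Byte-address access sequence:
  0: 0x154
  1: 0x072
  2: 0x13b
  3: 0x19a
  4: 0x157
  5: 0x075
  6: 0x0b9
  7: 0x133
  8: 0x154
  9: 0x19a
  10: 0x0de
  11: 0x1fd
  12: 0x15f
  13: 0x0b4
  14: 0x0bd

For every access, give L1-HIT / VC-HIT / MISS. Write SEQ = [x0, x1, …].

  [0] addr=0x154 blk=21 s=1: MISS | VC []
  [1] addr=0x72 blk=7 s=3: MISS | VC []
  [2] addr=0x13b blk=19 s=3: MISS | VC [7]
  [3] addr=0x19a blk=25 s=1: MISS | VC [7, 21]
  [4] addr=0x157 blk=21 s=1: VC-HIT | VC [7, 25]
  [5] addr=0x75 blk=7 s=3: VC-HIT | VC [19, 25]
  [6] addr=0xb9 blk=11 s=3: MISS | VC [19, 25, 7]
  [7] addr=0x133 blk=19 s=3: VC-HIT | VC [11, 25, 7]
  [8] addr=0x154 blk=21 s=1: L1-HIT | VC [11, 25, 7]
  [9] addr=0x19a blk=25 s=1: VC-HIT | VC [11, 21, 7]
  [10] addr=0xde blk=13 s=1: MISS | VC [11, 21, 7, 25]
  [11] addr=0x1fd blk=31 s=3: MISS | VC [21, 7, 25, 19]
  [12] addr=0x15f blk=21 s=1: VC-HIT | VC [13, 7, 25, 19]
  [13] addr=0xb4 blk=11 s=3: MISS | VC [7, 25, 19, 31]
  [14] addr=0xbd blk=11 s=3: L1-HIT | VC [7, 25, 19, 31]

SEQ = [MISS, MISS, MISS, MISS, VC-HIT, VC-HIT, MISS, VC-HIT, L1-HIT, VC-HIT, MISS, MISS, VC-HIT, MISS, L1-HIT]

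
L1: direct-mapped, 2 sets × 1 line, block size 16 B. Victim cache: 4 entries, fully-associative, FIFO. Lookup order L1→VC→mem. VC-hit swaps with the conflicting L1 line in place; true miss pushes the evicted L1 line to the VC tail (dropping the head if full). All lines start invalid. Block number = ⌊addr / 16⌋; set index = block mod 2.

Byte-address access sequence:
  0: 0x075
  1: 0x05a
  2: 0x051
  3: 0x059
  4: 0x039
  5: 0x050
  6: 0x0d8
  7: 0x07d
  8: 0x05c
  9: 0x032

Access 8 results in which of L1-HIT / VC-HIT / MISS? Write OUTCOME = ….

OUTCOME = VC-HIT

0: 0x75 (blk 7, set 1) → MISS  vc=[]
1: 0x5a (blk 5, set 1) → MISS  vc=[7]
2: 0x51 (blk 5, set 1) → L1-HIT  vc=[7]
3: 0x59 (blk 5, set 1) → L1-HIT  vc=[7]
4: 0x39 (blk 3, set 1) → MISS  vc=[7, 5]
5: 0x50 (blk 5, set 1) → VC-HIT  vc=[7, 3]
6: 0xd8 (blk 13, set 1) → MISS  vc=[7, 3, 5]
7: 0x7d (blk 7, set 1) → VC-HIT  vc=[13, 3, 5]
8: 0x5c (blk 5, set 1) → VC-HIT  vc=[13, 3, 7]
9: 0x32 (blk 3, set 1) → VC-HIT  vc=[13, 5, 7]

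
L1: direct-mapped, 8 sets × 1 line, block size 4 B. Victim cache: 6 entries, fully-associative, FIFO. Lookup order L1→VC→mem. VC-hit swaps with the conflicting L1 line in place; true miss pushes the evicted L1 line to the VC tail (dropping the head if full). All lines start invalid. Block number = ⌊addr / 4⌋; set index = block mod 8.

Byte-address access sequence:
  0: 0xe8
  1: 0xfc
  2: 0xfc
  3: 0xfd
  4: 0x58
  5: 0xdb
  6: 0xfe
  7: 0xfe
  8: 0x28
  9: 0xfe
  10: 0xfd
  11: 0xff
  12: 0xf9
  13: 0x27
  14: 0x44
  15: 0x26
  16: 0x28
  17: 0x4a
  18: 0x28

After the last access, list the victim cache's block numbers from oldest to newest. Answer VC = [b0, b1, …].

VC = [22, 58, 54, 17, 18]

0: 0xe8 (blk 58, set 2) → MISS  vc=[]
1: 0xfc (blk 63, set 7) → MISS  vc=[]
2: 0xfc (blk 63, set 7) → L1-HIT  vc=[]
3: 0xfd (blk 63, set 7) → L1-HIT  vc=[]
4: 0x58 (blk 22, set 6) → MISS  vc=[]
5: 0xdb (blk 54, set 6) → MISS  vc=[22]
6: 0xfe (blk 63, set 7) → L1-HIT  vc=[22]
7: 0xfe (blk 63, set 7) → L1-HIT  vc=[22]
8: 0x28 (blk 10, set 2) → MISS  vc=[22, 58]
9: 0xfe (blk 63, set 7) → L1-HIT  vc=[22, 58]
10: 0xfd (blk 63, set 7) → L1-HIT  vc=[22, 58]
11: 0xff (blk 63, set 7) → L1-HIT  vc=[22, 58]
12: 0xf9 (blk 62, set 6) → MISS  vc=[22, 58, 54]
13: 0x27 (blk 9, set 1) → MISS  vc=[22, 58, 54]
14: 0x44 (blk 17, set 1) → MISS  vc=[22, 58, 54, 9]
15: 0x26 (blk 9, set 1) → VC-HIT  vc=[22, 58, 54, 17]
16: 0x28 (blk 10, set 2) → L1-HIT  vc=[22, 58, 54, 17]
17: 0x4a (blk 18, set 2) → MISS  vc=[22, 58, 54, 17, 10]
18: 0x28 (blk 10, set 2) → VC-HIT  vc=[22, 58, 54, 17, 18]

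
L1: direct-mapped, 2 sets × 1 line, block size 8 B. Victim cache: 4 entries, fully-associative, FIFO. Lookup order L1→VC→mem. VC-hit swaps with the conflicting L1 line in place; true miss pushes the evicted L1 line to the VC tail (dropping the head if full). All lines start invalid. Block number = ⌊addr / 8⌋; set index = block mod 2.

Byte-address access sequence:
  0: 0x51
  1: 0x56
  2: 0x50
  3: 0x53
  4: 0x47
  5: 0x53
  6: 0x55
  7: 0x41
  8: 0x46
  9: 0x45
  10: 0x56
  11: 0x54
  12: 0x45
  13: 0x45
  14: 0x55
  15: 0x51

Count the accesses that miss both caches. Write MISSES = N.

#0 0x51→b10/s0 MISS; vc=[]
#1 0x56→b10/s0 L1-HIT; vc=[]
#2 0x50→b10/s0 L1-HIT; vc=[]
#3 0x53→b10/s0 L1-HIT; vc=[]
#4 0x47→b8/s0 MISS; vc=[10]
#5 0x53→b10/s0 VC-HIT; vc=[8]
#6 0x55→b10/s0 L1-HIT; vc=[8]
#7 0x41→b8/s0 VC-HIT; vc=[10]
#8 0x46→b8/s0 L1-HIT; vc=[10]
#9 0x45→b8/s0 L1-HIT; vc=[10]
#10 0x56→b10/s0 VC-HIT; vc=[8]
#11 0x54→b10/s0 L1-HIT; vc=[8]
#12 0x45→b8/s0 VC-HIT; vc=[10]
#13 0x45→b8/s0 L1-HIT; vc=[10]
#14 0x55→b10/s0 VC-HIT; vc=[8]
#15 0x51→b10/s0 L1-HIT; vc=[8]

MISSES = 2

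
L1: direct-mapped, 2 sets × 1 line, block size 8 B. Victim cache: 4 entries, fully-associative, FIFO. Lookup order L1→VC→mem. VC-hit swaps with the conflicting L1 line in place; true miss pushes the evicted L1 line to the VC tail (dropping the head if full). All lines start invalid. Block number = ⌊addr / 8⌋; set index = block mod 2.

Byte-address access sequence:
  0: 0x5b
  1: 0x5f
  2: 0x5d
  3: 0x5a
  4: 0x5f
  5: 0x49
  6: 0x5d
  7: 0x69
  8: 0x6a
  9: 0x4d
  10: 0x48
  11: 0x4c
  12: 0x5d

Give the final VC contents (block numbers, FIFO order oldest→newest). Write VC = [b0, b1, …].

  [0] addr=0x5b blk=11 s=1: MISS | VC []
  [1] addr=0x5f blk=11 s=1: L1-HIT | VC []
  [2] addr=0x5d blk=11 s=1: L1-HIT | VC []
  [3] addr=0x5a blk=11 s=1: L1-HIT | VC []
  [4] addr=0x5f blk=11 s=1: L1-HIT | VC []
  [5] addr=0x49 blk=9 s=1: MISS | VC [11]
  [6] addr=0x5d blk=11 s=1: VC-HIT | VC [9]
  [7] addr=0x69 blk=13 s=1: MISS | VC [9, 11]
  [8] addr=0x6a blk=13 s=1: L1-HIT | VC [9, 11]
  [9] addr=0x4d blk=9 s=1: VC-HIT | VC [13, 11]
  [10] addr=0x48 blk=9 s=1: L1-HIT | VC [13, 11]
  [11] addr=0x4c blk=9 s=1: L1-HIT | VC [13, 11]
  [12] addr=0x5d blk=11 s=1: VC-HIT | VC [13, 9]

VC = [13, 9]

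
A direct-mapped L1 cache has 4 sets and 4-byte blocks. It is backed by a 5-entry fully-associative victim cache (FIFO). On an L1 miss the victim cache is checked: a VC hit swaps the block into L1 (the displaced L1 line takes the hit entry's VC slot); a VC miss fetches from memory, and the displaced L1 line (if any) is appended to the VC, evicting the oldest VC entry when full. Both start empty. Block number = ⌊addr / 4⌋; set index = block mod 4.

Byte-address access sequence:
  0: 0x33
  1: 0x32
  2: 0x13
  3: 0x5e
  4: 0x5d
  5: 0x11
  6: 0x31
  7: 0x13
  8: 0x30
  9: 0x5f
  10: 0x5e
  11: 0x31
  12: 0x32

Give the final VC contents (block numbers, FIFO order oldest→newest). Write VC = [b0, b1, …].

  [0] addr=0x33 blk=12 s=0: MISS | VC []
  [1] addr=0x32 blk=12 s=0: L1-HIT | VC []
  [2] addr=0x13 blk=4 s=0: MISS | VC [12]
  [3] addr=0x5e blk=23 s=3: MISS | VC [12]
  [4] addr=0x5d blk=23 s=3: L1-HIT | VC [12]
  [5] addr=0x11 blk=4 s=0: L1-HIT | VC [12]
  [6] addr=0x31 blk=12 s=0: VC-HIT | VC [4]
  [7] addr=0x13 blk=4 s=0: VC-HIT | VC [12]
  [8] addr=0x30 blk=12 s=0: VC-HIT | VC [4]
  [9] addr=0x5f blk=23 s=3: L1-HIT | VC [4]
  [10] addr=0x5e blk=23 s=3: L1-HIT | VC [4]
  [11] addr=0x31 blk=12 s=0: L1-HIT | VC [4]
  [12] addr=0x32 blk=12 s=0: L1-HIT | VC [4]

VC = [4]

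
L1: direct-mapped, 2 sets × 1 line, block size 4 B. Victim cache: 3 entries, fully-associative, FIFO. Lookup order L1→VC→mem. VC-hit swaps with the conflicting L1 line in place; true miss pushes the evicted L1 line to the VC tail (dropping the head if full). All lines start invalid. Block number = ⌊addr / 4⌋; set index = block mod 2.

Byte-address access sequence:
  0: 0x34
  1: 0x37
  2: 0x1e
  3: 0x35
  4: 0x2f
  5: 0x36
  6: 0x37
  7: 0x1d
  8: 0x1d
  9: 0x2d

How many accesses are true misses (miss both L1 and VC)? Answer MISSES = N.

MISSES = 3

#0 0x34→b13/s1 MISS; vc=[]
#1 0x37→b13/s1 L1-HIT; vc=[]
#2 0x1e→b7/s1 MISS; vc=[13]
#3 0x35→b13/s1 VC-HIT; vc=[7]
#4 0x2f→b11/s1 MISS; vc=[7,13]
#5 0x36→b13/s1 VC-HIT; vc=[7,11]
#6 0x37→b13/s1 L1-HIT; vc=[7,11]
#7 0x1d→b7/s1 VC-HIT; vc=[13,11]
#8 0x1d→b7/s1 L1-HIT; vc=[13,11]
#9 0x2d→b11/s1 VC-HIT; vc=[13,7]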